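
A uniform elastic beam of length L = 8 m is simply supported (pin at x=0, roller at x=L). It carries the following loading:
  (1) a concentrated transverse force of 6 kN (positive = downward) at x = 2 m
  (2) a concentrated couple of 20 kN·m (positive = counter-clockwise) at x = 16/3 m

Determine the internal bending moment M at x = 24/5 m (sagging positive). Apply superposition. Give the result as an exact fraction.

Load 1 — point force P=6 kN at a=2 m (b=L-a=6):
  M_1 = Pa(L-x)/L  [x>a] = 6·2·(8-(24/5))/8 = 24/5 kN·m
Load 2 — applied couple M₀=20 kN·m at a=16/3 m (b=L-a=8/3):
  M_2 = M₀x/L  [x≤a] = 20·(24/5)/8 = 12 kN·m
Superposition: M = Σ M_i = 84/5 kN·m ≈ 16.800000 kN·m

M(24/5) = 84/5 kN·m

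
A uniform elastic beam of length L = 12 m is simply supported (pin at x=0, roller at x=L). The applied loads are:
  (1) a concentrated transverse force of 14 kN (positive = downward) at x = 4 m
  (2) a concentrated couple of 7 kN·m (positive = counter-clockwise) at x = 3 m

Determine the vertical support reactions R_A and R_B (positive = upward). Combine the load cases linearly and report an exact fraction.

R_A = 119/12 kN, R_B = 49/12 kN

Load 1 — point force P=14 kN at a=4 m (b=L-a=8):
  R_A = Pb/L = 14·8/12 = 28/3 kN
  R_B = Pa/L = 14·4/12 = 14/3 kN
Load 2 — applied couple M₀=7 kN·m at a=3 m (b=L-a=9):
  R_A = M₀/L = 7/12 kN
  R_B = -M₀/L = -7/12 kN
Superposition: R_A = 119/12 kN, R_B = 49/12 kN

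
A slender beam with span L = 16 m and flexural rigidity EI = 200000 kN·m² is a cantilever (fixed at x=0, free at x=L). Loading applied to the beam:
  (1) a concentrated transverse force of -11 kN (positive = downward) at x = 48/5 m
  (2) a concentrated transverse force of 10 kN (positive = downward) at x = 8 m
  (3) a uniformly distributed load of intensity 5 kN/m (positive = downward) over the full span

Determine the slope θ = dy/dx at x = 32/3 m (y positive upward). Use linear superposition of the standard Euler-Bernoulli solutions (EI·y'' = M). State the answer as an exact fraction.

Load 1 — point force P=-11 kN at a=48/5 m (b=L-a=32/5):
  θ_1 = -Pa²/(2EI)  [x>a] = -(-11)·(48/5)²/(2·200000) = 198/78125 rad
Load 2 — point force P=10 kN at a=8 m (b=L-a=8):
  θ_2 = -Pa²/(2EI)  [x>a] = -10·8²/(2·200000) = -1/625 rad
Load 3 — uniform load w=5 kN/m over full span:
  θ_3 = -wx(x²-3Lx+3L²)/(6EI) = -5·(32/3)·((32/3)²-3·16·(32/3)+3·16²)/(6·200000) = -832/50625 rad
Superposition: θ = Σ θ_i = -98087/6328125 rad ≈ -0.015500 rad

θ(32/3) = -98087/6328125 rad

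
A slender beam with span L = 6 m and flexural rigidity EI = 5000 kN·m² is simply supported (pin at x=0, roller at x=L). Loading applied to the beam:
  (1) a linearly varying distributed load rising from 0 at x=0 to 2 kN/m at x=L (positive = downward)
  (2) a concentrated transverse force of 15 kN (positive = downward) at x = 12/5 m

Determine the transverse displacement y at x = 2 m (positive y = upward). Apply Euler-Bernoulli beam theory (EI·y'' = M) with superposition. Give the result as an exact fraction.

Load 1 — triangular load w₀=2 kN/m (0→w₀ over full span):
  y_1 = -w₀x(7L⁴-10L²x²+3x⁴)/(360LEI) = -2·2·(7·6⁴-10·6²·2²+3·2⁴)/(360·6·5000) = -16/5625 m
Load 2 — point force P=15 kN at a=12/5 m (b=L-a=18/5):
  y_2 = -Pbx(L²-b²-x²)/(6LEI)  [x≤a] = -15·(18/5)·2·(6²-(18/5)²-2²)/(6·6·5000) = -357/31250 m
Superposition: y = Σ y_i = -4013/281250 m ≈ -0.014268 m

y(2) = -4013/281250 m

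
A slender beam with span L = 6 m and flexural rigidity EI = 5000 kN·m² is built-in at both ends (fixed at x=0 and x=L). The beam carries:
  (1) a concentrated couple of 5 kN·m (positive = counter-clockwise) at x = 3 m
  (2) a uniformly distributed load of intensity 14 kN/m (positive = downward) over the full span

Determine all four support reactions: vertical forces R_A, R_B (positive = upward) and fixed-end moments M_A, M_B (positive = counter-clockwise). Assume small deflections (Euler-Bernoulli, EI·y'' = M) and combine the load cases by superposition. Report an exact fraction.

Load 1 — applied couple M₀=5 kN·m at a=3 m (b=L-a=3):
  R_A = 6M₀ab/L³ = 6·5·3·3/6³ = 5/4 kN
  M_A = M₀b(2a-b)/L² = 5·3·(2·3-3)/6² = 5/4 kN·m
  R_B = -6M₀ab/L³ = -6·5·3·3/6³ = -5/4 kN
  M_B = M₀a(2b-a)/L² = 5·3·(2·3-3)/6² = 5/4 kN·m
Load 2 — uniform load w=14 kN/m over full span:
  R_A = wL/2 = 14·6/2 = 42 kN
  M_A = wL²/12 = 14·6²/12 = 42 kN·m
  R_B = wL/2 = 14·6/2 = 42 kN
  M_B = -wL²/12 = -14·6²/12 = -42 kN·m
Superposition: R_A = 173/4 kN, M_A = 173/4 kN·m, R_B = 163/4 kN, M_B = -163/4 kN·m

R_A = 173/4 kN, M_A = 173/4 kN·m, R_B = 163/4 kN, M_B = -163/4 kN·m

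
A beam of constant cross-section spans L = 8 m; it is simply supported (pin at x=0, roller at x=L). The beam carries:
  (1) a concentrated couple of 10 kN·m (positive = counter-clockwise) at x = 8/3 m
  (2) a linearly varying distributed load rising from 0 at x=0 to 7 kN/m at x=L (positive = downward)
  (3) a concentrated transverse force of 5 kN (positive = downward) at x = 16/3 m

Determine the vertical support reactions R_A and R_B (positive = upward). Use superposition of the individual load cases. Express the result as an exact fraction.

R_A = 49/4 kN, R_B = 83/4 kN

Load 1 — applied couple M₀=10 kN·m at a=8/3 m (b=L-a=16/3):
  R_A = M₀/L = 10/8 = 5/4 kN
  R_B = -M₀/L = -10/8 = -5/4 kN
Load 2 — triangular load w₀=7 kN/m (0→w₀ over full span):
  R_A = w₀L/6 = 7·8/6 = 28/3 kN
  R_B = w₀L/3 = 7·8/3 = 56/3 kN
Load 3 — point force P=5 kN at a=16/3 m (b=L-a=8/3):
  R_A = Pb/L = 5·(8/3)/8 = 5/3 kN
  R_B = Pa/L = 5·(16/3)/8 = 10/3 kN
Superposition: R_A = 49/4 kN, R_B = 83/4 kN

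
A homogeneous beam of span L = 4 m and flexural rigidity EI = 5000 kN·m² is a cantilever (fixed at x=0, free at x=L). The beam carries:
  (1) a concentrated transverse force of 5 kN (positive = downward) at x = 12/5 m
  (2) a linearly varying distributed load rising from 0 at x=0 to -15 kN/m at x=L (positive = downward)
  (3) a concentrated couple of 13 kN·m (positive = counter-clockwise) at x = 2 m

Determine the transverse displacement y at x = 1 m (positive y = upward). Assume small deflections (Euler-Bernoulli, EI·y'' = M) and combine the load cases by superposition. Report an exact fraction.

y(1) = 3491/480000 m

Load 1 — point force P=5 kN at a=12/5 m (b=L-a=8/5):
  y_1 = -Px²(3a-x)/(6EI)  [x≤a] = -5·1²·(3·(12/5)-1)/(6·5000) = -31/30000 m
Load 2 — triangular load w₀=-15 kN/m (0→w₀ over full span):
  y_2 = (w₀Lx³/12-w₀L²x²/6-w₀x⁵/(120L))/EI = ((-15)·4·1³/12-(-15)·4²·1²/6-(-15)·1⁵/(120·4))/5000 = 1121/160000 m
Load 3 — applied couple M₀=13 kN·m at a=2 m (b=L-a=2):
  y_3 = M₀x²/(2EI)  [x≤a] = 13·1²/(2·5000) = 13/10000 m
Superposition: y = Σ y_i = 3491/480000 m ≈ 0.007273 m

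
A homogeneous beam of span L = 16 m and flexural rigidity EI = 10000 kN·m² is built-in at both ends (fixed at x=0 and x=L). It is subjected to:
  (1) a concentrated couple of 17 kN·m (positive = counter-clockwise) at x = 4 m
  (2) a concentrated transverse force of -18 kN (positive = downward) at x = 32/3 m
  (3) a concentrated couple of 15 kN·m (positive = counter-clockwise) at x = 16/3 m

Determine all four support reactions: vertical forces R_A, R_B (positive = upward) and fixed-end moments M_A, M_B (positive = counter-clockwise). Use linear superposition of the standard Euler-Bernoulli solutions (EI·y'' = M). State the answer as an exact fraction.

Load 1 — applied couple M₀=17 kN·m at a=4 m (b=L-a=12):
  R_A = 6M₀ab/L³ = 6·17·4·12/16³ = 153/128 kN
  M_A = M₀b(2a-b)/L² = 17·12·(2·4-12)/16² = -51/16 kN·m
  R_B = -6M₀ab/L³ = -6·17·4·12/16³ = -153/128 kN
  M_B = M₀a(2b-a)/L² = 17·4·(2·12-4)/16² = 85/16 kN·m
Load 2 — point force P=-18 kN at a=32/3 m (b=L-a=16/3):
  R_A = Pb²(3a+b)/L³ = (-18)·(16/3)²·(3·(32/3)+(16/3))/16³ = -14/3 kN
  M_A = Pab²/L² = (-18)·(32/3)·(16/3)²/16² = -64/3 kN·m
  R_B = Pa²(a+3b)/L³ = (-18)·(32/3)²·((32/3)+3·(16/3))/16³ = -40/3 kN
  M_B = -Pa²b/L² = -(-18)·(32/3)²·(16/3)/16² = 128/3 kN·m
Load 3 — applied couple M₀=15 kN·m at a=16/3 m (b=L-a=32/3):
  R_A = 6M₀ab/L³ = 6·15·(16/3)·(32/3)/16³ = 5/4 kN
  M_A = M₀b(2a-b)/L² = 15·(32/3)·(2·(16/3)-(32/3))/16² = 0 kN·m
  R_B = -6M₀ab/L³ = -6·15·(16/3)·(32/3)/16³ = -5/4 kN
  M_B = M₀a(2b-a)/L² = 15·(16/3)·(2·(32/3)-(16/3))/16² = 5 kN·m
Superposition: R_A = -853/384 kN, M_A = -1177/48 kN·m, R_B = -6059/384 kN, M_B = 2543/48 kN·m

R_A = -853/384 kN, M_A = -1177/48 kN·m, R_B = -6059/384 kN, M_B = 2543/48 kN·m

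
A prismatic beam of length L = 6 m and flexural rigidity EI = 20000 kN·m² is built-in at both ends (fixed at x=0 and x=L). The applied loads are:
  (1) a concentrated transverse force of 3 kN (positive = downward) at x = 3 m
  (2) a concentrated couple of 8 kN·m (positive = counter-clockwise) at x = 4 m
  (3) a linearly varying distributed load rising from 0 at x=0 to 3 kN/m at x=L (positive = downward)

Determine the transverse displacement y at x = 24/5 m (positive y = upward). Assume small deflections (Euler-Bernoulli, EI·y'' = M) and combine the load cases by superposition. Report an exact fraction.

y(24/5) = -125701/625000000 m

Load 1 — point force P=3 kN at a=3 m (b=L-a=3):
  y_1 = -Pa²(L-x)²(3bL-(3b+a)(L-x))/(6L³EI)  [x>a] = -3·3²·(6-(24/5))²·(3·3·6-(3·3+3)·(6-(24/5)))/(6·6³·20000) = -297/5000000 m
Load 2 — applied couple M₀=8 kN·m at a=4 m (b=L-a=2):
  y_2 = (R_Ax³/6 - M_Ax²/2 - M₀(x-a)²/2)/EI  [x>a] with R_A=16/9, M_A=8/3 = ((16/9)·(24/5)³/6 - (8/3)·(24/5)²/2 - 8·((24/5)-4)²/2)/20000 = -2/78125 m
Load 3 — triangular load w₀=3 kN/m (0→w₀ over full span):
  y_3 = -w₀x²(L-x)²(x+2L)/(120LEI) = -3·(24/5)²·(6-(24/5))²·((24/5)+2·6)/(120·6·20000) = -1134/9765625 m
Superposition: y = Σ y_i = -125701/625000000 m ≈ -0.000201 m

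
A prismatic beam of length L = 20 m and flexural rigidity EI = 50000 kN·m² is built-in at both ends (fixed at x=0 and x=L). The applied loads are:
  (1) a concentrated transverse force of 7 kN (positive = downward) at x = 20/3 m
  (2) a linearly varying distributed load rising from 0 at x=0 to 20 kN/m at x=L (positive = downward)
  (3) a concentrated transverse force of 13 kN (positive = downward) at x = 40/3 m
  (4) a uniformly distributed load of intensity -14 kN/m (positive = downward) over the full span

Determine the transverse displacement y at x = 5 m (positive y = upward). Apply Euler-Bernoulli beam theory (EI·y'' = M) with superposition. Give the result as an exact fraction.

Load 1 — point force P=7 kN at a=20/3 m (b=L-a=40/3):
  y_1 = -Pb²x²(3aL-(3a+b)x)/(6L³EI)  [x≤a] = -7·(40/3)²·5²·(3·(20/3)·20-(3·(20/3)+(40/3))·5)/(6·20³·50000) = -49/16200 m
Load 2 — triangular load w₀=20 kN/m (0→w₀ over full span):
  y_2 = -w₀x²(L-x)²(x+2L)/(120LEI) = -20·5²·(20-5)²·(5+2·20)/(120·20·50000) = -27/640 m
Load 3 — point force P=13 kN at a=40/3 m (b=L-a=20/3):
  y_3 = -Pb²x²(3aL-(3a+b)x)/(6L³EI)  [x≤a] = -13·(20/3)²·5²·(3·(40/3)·20-(3·(40/3)+(20/3))·5)/(6·20³·50000) = -221/64800 m
Load 4 — uniform load w=-14 kN/m over full span:
  y_4 = -wx²(L-x)²/(24EI) = -(-14)·5²·(20-5)²/(24·50000) = 21/320 m
Superposition: y = Σ y_i = 1469/86400 m ≈ 0.017002 m

y(5) = 1469/86400 m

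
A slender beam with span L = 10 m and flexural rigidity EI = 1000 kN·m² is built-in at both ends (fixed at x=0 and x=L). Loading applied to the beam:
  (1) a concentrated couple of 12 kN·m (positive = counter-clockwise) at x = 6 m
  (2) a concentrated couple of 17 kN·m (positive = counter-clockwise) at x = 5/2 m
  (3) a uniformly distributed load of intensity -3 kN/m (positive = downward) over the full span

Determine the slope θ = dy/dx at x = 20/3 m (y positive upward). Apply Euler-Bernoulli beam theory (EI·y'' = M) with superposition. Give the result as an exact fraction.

Load 1 — applied couple M₀=12 kN·m at a=6 m (b=L-a=4):
  θ_1 = (R_Ax²/2 - M_Ax - M₀(x-a))/EI  [x>a] with R_A=216/125, M_A=96/25 = ((216/125)·(20/3)²/2 - (96/25)·(20/3) - 12·((20/3)-6))/1000 = 3/625 rad
Load 2 — applied couple M₀=17 kN·m at a=5/2 m (b=L-a=15/2):
  θ_2 = (R_Ax²/2 - M_Ax - M₀(x-a))/EI  [x>a] with R_A=153/80, M_A=-51/16 = ((153/80)·(20/3)²/2 - (-51/16)·(20/3) - 17·((20/3)-(5/2)))/1000 = -17/2400 rad
Load 3 — uniform load w=-3 kN/m over full span:
  θ_3 = -wx(L-x)(L-2x)/(12EI) = -(-3)·(20/3)·(10-(20/3))·(10-2·(20/3))/(12·1000) = -1/54 rad
Superposition: θ = Σ θ_i = -11233/540000 rad ≈ -0.020802 rad

θ(20/3) = -11233/540000 rad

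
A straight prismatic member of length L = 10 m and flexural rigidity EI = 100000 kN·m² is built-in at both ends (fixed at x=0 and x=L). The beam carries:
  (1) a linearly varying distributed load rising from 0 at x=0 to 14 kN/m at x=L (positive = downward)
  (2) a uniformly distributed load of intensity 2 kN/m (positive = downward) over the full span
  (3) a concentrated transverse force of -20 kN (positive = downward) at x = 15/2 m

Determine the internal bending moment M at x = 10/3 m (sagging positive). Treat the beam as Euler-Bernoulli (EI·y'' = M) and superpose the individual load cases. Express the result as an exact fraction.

Load 1 — triangular load w₀=14 kN/m (0→w₀ over full span):
  M_1 = 3w₀Lx/20 - w₀L²/30 - w₀x³/(6L) = 3·14·10·(10/3)/20 - 14·10²/30 - 14·(10/3)³/(6·10) = 1190/81 kN·m
Load 2 — uniform load w=2 kN/m over full span:
  M_2 = wLx/2 - wL²/12 - wx²/2 = 2·10·(10/3)/2 - 2·10²/12 - 2·(10/3)²/2 = 50/9 kN·m
Load 3 — point force P=-20 kN at a=15/2 m (b=L-a=5/2):
  M_3 = Pb²(3a+b)x/L³ - Pab²/L²  [x≤a] = (-20)·(5/2)²·(3·(15/2)+(5/2))·(10/3)/10³ - (-20)·(15/2)·(5/2)²/10² = -25/24 kN·m
Superposition: M = Σ M_i = 12445/648 kN·m ≈ 19.205247 kN·m

M(10/3) = 12445/648 kN·m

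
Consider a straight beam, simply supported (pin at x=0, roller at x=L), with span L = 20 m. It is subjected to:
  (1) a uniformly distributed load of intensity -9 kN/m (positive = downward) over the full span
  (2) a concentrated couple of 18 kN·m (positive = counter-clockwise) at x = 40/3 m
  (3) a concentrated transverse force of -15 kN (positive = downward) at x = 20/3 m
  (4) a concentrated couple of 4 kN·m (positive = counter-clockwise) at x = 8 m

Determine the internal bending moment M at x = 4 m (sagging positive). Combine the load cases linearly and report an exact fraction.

Load 1 — uniform load w=-9 kN/m over full span:
  M_1 = wx(L-x)/2 = (-9)·4·(20-4)/2 = -288 kN·m
Load 2 — applied couple M₀=18 kN·m at a=40/3 m (b=L-a=20/3):
  M_2 = M₀x/L  [x≤a] = 18·4/20 = 18/5 kN·m
Load 3 — point force P=-15 kN at a=20/3 m (b=L-a=40/3):
  M_3 = Pbx/L  [x≤a] = (-15)·(40/3)·4/20 = -40 kN·m
Load 4 — applied couple M₀=4 kN·m at a=8 m (b=L-a=12):
  M_4 = M₀x/L  [x≤a] = 4·4/20 = 4/5 kN·m
Superposition: M = Σ M_i = -1618/5 kN·m ≈ -323.600000 kN·m

M(4) = -1618/5 kN·m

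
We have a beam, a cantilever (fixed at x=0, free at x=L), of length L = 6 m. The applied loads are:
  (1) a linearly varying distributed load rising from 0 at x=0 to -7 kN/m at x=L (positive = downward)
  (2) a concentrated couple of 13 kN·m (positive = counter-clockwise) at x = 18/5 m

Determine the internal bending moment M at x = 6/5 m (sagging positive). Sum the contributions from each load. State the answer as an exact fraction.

M(6/5) = 9017/125 kN·m

Load 1 — triangular load w₀=-7 kN/m (0→w₀ over full span):
  M_1 = w₀Lx/2 - w₀L²/3 - w₀x³/(6L) = (-7)·6·(6/5)/2 - (-7)·6²/3 - (-7)·(6/5)³/(6·6) = 7392/125 kN·m
Load 2 — applied couple M₀=13 kN·m at a=18/5 m (b=L-a=12/5):
  M_2 = M₀  [x≤a] = 13 = 13 kN·m
Superposition: M = Σ M_i = 9017/125 kN·m ≈ 72.136000 kN·m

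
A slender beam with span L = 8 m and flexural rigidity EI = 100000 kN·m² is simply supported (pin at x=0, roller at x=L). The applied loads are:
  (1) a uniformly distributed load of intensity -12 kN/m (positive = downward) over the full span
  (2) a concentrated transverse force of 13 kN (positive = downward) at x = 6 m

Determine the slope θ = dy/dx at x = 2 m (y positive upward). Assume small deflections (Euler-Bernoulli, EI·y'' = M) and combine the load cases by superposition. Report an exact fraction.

Load 1 — uniform load w=-12 kN/m over full span:
  θ_1 = -w(L³-6Lx²+4x³)/(24EI) = -(-12)·(8³-6·8·2²+4·2³)/(24·100000) = 11/6250 rad
Load 2 — point force P=13 kN at a=6 m (b=L-a=2):
  θ_2 = -Pb(L²-b²-3x²)/(6LEI)  [x≤a] = -13·2·(8²-2²-3·2²)/(6·8·100000) = -13/50000 rad
Superposition: θ = Σ θ_i = 3/2000 rad ≈ 0.001500 rad

θ(2) = 3/2000 rad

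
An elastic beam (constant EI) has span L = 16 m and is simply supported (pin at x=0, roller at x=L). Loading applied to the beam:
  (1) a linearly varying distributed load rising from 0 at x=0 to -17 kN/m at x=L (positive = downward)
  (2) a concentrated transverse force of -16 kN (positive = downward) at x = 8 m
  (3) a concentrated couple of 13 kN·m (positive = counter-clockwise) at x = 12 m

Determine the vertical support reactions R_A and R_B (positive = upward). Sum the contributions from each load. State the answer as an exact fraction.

Load 1 — triangular load w₀=-17 kN/m (0→w₀ over full span):
  R_A = w₀L/6 = (-17)·16/6 = -136/3 kN
  R_B = w₀L/3 = (-17)·16/3 = -272/3 kN
Load 2 — point force P=-16 kN at a=8 m (b=L-a=8):
  R_A = Pb/L = (-16)·8/16 = -8 kN
  R_B = Pa/L = (-16)·8/16 = -8 kN
Load 3 — applied couple M₀=13 kN·m at a=12 m (b=L-a=4):
  R_A = M₀/L = 13/16 kN
  R_B = -M₀/L = -13/16 kN
Superposition: R_A = -2521/48 kN, R_B = -4775/48 kN

R_A = -2521/48 kN, R_B = -4775/48 kN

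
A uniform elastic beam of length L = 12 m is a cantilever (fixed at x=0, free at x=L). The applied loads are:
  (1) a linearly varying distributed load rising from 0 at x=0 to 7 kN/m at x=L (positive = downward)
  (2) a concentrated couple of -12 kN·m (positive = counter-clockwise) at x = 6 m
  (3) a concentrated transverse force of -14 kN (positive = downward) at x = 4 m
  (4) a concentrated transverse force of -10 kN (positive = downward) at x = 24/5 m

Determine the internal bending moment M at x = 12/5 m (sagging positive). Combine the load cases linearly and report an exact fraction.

Load 1 — triangular load w₀=7 kN/m (0→w₀ over full span):
  M_1 = w₀Lx/2 - w₀L²/3 - w₀x³/(6L) = 7·12·(12/5)/2 - 7·12²/3 - 7·(12/5)³/(6·12) = -29568/125 kN·m
Load 2 — applied couple M₀=-12 kN·m at a=6 m (b=L-a=6):
  M_2 = M₀  [x≤a] = (-12) = -12 kN·m
Load 3 — point force P=-14 kN at a=4 m (b=L-a=8):
  M_3 = -P(a-x)  [x≤a] = -(-14)·(4-(12/5)) = 112/5 kN·m
Load 4 — point force P=-10 kN at a=24/5 m (b=L-a=36/5):
  M_4 = -P(a-x)  [x≤a] = -(-10)·((24/5)-(12/5)) = 24 kN·m
Superposition: M = Σ M_i = -25268/125 kN·m ≈ -202.144000 kN·m

M(12/5) = -25268/125 kN·m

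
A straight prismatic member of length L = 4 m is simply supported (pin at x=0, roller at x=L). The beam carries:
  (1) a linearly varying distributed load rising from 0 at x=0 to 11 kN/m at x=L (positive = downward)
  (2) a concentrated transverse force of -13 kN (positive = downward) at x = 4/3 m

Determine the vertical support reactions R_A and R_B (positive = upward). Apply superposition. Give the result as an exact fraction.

R_A = -4/3 kN, R_B = 31/3 kN

Load 1 — triangular load w₀=11 kN/m (0→w₀ over full span):
  R_A = w₀L/6 = 11·4/6 = 22/3 kN
  R_B = w₀L/3 = 11·4/3 = 44/3 kN
Load 2 — point force P=-13 kN at a=4/3 m (b=L-a=8/3):
  R_A = Pb/L = (-13)·(8/3)/4 = -26/3 kN
  R_B = Pa/L = (-13)·(4/3)/4 = -13/3 kN
Superposition: R_A = -4/3 kN, R_B = 31/3 kN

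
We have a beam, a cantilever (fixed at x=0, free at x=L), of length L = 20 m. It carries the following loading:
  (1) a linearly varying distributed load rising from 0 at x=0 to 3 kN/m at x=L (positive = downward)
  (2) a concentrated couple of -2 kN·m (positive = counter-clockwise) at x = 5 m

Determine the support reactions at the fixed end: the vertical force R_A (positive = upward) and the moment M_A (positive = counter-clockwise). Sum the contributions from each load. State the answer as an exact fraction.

R_A = 30 kN, M_A = 402 kN·m

Load 1 — triangular load w₀=3 kN/m (0→w₀ over full span):
  R_A = w₀L/2 = 3·20/2 = 30 kN
  M_A = w₀L²/3 = 3·20²/3 = 400 kN·m
Load 2 — applied couple M₀=-2 kN·m at a=5 m (b=L-a=15):
  R_A = 0 kN
  M_A = -M₀ = -(-2) = 2 kN·m
Superposition: R_A = 30 kN, M_A = 402 kN·m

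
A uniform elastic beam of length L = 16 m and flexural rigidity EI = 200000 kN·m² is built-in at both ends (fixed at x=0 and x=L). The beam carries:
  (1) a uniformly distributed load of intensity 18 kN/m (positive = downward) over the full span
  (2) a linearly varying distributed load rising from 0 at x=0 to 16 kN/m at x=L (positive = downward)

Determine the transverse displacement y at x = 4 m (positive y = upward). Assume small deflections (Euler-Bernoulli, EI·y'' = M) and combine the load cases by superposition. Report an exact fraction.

Load 1 — uniform load w=18 kN/m over full span:
  y_1 = -wx²(L-x)²/(24EI) = -18·4²·(16-4)²/(24·200000) = -27/3125 m
Load 2 — triangular load w₀=16 kN/m (0→w₀ over full span):
  y_2 = -w₀x²(L-x)²(x+2L)/(120LEI) = -16·4²·(16-4)²·(4+2·16)/(120·16·200000) = -54/15625 m
Superposition: y = Σ y_i = -189/15625 m ≈ -0.012096 m

y(4) = -189/15625 m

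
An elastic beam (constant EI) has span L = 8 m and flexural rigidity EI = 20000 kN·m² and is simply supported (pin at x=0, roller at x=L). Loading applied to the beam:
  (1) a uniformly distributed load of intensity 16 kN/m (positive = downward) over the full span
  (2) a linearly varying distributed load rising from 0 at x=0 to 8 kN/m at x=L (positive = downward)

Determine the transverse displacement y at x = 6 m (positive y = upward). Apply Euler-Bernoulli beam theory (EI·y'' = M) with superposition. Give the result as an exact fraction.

y(6) = -23/600 m

Load 1 — uniform load w=16 kN/m over full span:
  y_1 = -wx(L³-2Lx²+x³)/(24EI) = -16·6·(8³-2·8·6²+6³)/(24·20000) = -19/625 m
Load 2 — triangular load w₀=8 kN/m (0→w₀ over full span):
  y_2 = -w₀x(7L⁴-10L²x²+3x⁴)/(360LEI) = -8·6·(7·8⁴-10·8²·6²+3·6⁴)/(360·8·20000) = -119/15000 m
Superposition: y = Σ y_i = -23/600 m ≈ -0.038333 m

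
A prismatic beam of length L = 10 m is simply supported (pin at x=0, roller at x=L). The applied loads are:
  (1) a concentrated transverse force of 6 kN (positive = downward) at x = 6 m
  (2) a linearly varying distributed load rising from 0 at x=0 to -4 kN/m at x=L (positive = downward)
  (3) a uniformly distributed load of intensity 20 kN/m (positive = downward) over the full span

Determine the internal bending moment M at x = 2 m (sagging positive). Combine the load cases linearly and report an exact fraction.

Load 1 — point force P=6 kN at a=6 m (b=L-a=4):
  M_1 = Pbx/L  [x≤a] = 6·4·2/10 = 24/5 kN·m
Load 2 — triangular load w₀=-4 kN/m (0→w₀ over full span):
  M_2 = w₀Lx/6 - w₀x³/(6L) = (-4)·10·2/6 - (-4)·2³/(6·10) = -64/5 kN·m
Load 3 — uniform load w=20 kN/m over full span:
  M_3 = wx(L-x)/2 = 20·2·(10-2)/2 = 160 kN·m
Superposition: M = Σ M_i = 152 kN·m ≈ 152.000000 kN·m

M(2) = 152 kN·m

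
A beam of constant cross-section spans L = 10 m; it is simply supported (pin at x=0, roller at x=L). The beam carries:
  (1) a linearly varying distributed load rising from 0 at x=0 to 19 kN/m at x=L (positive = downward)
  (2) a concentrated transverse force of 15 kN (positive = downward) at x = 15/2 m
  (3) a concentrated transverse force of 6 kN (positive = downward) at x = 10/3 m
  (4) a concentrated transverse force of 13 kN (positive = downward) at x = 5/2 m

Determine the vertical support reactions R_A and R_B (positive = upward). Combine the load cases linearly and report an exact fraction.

R_A = 295/6 kN, R_B = 479/6 kN

Load 1 — triangular load w₀=19 kN/m (0→w₀ over full span):
  R_A = w₀L/6 = 19·10/6 = 95/3 kN
  R_B = w₀L/3 = 19·10/3 = 190/3 kN
Load 2 — point force P=15 kN at a=15/2 m (b=L-a=5/2):
  R_A = Pb/L = 15·(5/2)/10 = 15/4 kN
  R_B = Pa/L = 15·(15/2)/10 = 45/4 kN
Load 3 — point force P=6 kN at a=10/3 m (b=L-a=20/3):
  R_A = Pb/L = 6·(20/3)/10 = 4 kN
  R_B = Pa/L = 6·(10/3)/10 = 2 kN
Load 4 — point force P=13 kN at a=5/2 m (b=L-a=15/2):
  R_A = Pb/L = 13·(15/2)/10 = 39/4 kN
  R_B = Pa/L = 13·(5/2)/10 = 13/4 kN
Superposition: R_A = 295/6 kN, R_B = 479/6 kN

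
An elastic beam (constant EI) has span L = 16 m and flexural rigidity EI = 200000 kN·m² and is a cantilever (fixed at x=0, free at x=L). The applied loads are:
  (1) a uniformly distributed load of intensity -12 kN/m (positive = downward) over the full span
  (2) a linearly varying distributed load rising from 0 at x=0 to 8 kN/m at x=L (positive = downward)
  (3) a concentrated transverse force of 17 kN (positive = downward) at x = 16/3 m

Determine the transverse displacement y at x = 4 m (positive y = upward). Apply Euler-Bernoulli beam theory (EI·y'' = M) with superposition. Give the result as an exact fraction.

y(4) = 2363/93750 m

Load 1 — uniform load w=-12 kN/m over full span:
  y_1 = -wx²(x²-4Lx+6L²)/(24EI) = -(-12)·4²·(4²-4·16·4+6·16²)/(24·200000) = 162/3125 m
Load 2 — triangular load w₀=8 kN/m (0→w₀ over full span):
  y_2 = (w₀Lx³/12-w₀L²x²/6-w₀x⁵/(120L))/EI = (8·16·4³/12-8·16²·4²/6-8·4⁵/(120·16))/200000 = -1121/46875 m
Load 3 — point force P=17 kN at a=16/3 m (b=L-a=32/3):
  y_3 = -Px²(3a-x)/(6EI)  [x≤a] = -17·4²·(3·(16/3)-4)/(6·200000) = -17/6250 m
Superposition: y = Σ y_i = 2363/93750 m ≈ 0.025205 m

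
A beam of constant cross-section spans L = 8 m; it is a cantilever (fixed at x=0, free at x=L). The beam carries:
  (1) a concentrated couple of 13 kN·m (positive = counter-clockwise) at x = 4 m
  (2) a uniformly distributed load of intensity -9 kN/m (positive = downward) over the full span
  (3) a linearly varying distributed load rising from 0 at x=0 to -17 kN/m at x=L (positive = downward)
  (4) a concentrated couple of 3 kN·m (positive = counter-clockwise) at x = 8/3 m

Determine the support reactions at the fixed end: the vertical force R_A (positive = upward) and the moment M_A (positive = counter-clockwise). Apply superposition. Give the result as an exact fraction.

Load 1 — applied couple M₀=13 kN·m at a=4 m (b=L-a=4):
  R_A = 0 kN
  M_A = -M₀ = -13 kN·m
Load 2 — uniform load w=-9 kN/m over full span:
  R_A = wL = (-9)·8 = -72 kN
  M_A = wL²/2 = (-9)·8²/2 = -288 kN·m
Load 3 — triangular load w₀=-17 kN/m (0→w₀ over full span):
  R_A = w₀L/2 = (-17)·8/2 = -68 kN
  M_A = w₀L²/3 = (-17)·8²/3 = -1088/3 kN·m
Load 4 — applied couple M₀=3 kN·m at a=8/3 m (b=L-a=16/3):
  R_A = 0 kN
  M_A = -M₀ = -3 kN·m
Superposition: R_A = -140 kN, M_A = -2000/3 kN·m

R_A = -140 kN, M_A = -2000/3 kN·m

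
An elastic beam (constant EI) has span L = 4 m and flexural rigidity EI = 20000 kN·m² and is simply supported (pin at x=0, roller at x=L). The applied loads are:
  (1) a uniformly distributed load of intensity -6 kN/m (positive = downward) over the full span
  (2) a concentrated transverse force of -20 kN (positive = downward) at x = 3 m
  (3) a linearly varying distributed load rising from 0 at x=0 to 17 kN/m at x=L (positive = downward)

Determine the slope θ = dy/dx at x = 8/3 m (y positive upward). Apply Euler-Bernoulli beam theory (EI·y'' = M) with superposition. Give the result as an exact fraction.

θ(8/3) = -6793/48600000 rad

Load 1 — uniform load w=-6 kN/m over full span:
  θ_1 = -w(L³-6Lx²+4x³)/(24EI) = -(-6)·(4³-6·4·(8/3)²+4·(8/3)³)/(24·20000) = -13/33750 rad
Load 2 — point force P=-20 kN at a=3 m (b=L-a=1):
  θ_2 = -Pb(L²-b²-3x²)/(6LEI)  [x≤a] = -(-20)·1·(4²-1²-3·(8/3)²)/(6·4·20000) = -19/72000 rad
Load 3 — triangular load w₀=17 kN/m (0→w₀ over full span):
  θ_3 = -w₀(7L⁴-30L²x²+15x⁴)/(360LEI) = -17·(7·4⁴-30·4²·(8/3)²+15·(8/3)⁴)/(360·4·20000) = 1547/3037500 rad
Superposition: θ = Σ θ_i = -6793/48600000 rad ≈ -0.000140 rad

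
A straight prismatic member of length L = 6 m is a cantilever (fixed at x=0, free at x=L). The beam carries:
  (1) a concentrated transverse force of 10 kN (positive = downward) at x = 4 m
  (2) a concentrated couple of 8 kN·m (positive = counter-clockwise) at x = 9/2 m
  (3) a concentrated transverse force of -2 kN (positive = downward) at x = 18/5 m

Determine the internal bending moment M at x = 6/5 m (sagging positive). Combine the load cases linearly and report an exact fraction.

Load 1 — point force P=10 kN at a=4 m (b=L-a=2):
  M_1 = -P(a-x)  [x≤a] = -10·(4-(6/5)) = -28 kN·m
Load 2 — applied couple M₀=8 kN·m at a=9/2 m (b=L-a=3/2):
  M_2 = M₀  [x≤a] = 8 = 8 kN·m
Load 3 — point force P=-2 kN at a=18/5 m (b=L-a=12/5):
  M_3 = -P(a-x)  [x≤a] = -(-2)·((18/5)-(6/5)) = 24/5 kN·m
Superposition: M = Σ M_i = -76/5 kN·m ≈ -15.200000 kN·m

M(6/5) = -76/5 kN·m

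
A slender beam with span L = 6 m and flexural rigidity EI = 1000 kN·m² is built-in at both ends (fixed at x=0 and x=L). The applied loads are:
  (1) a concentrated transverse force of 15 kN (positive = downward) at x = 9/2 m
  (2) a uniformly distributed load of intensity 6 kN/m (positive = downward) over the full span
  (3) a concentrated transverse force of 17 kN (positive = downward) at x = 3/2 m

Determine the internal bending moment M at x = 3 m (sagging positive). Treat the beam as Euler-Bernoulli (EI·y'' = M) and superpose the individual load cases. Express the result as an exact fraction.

Load 1 — point force P=15 kN at a=9/2 m (b=L-a=3/2):
  M_1 = Pb²(3a+b)x/L³ - Pab²/L²  [x≤a] = 15·(3/2)²·(3·(9/2)+(3/2))·3/6³ - 15·(9/2)·(3/2)²/6² = 45/16 kN·m
Load 2 — uniform load w=6 kN/m over full span:
  M_2 = wLx/2 - wL²/12 - wx²/2 = 6·6·3/2 - 6·6²/12 - 6·3²/2 = 9 kN·m
Load 3 — point force P=17 kN at a=3/2 m (b=L-a=9/2):
  M_3 = Pa²(a+3b)(L-x)/L³ - Pa²b/L²  [x>a] = 17·(3/2)²·((3/2)+3·(9/2))·(6-3)/6³ - 17·(3/2)²·(9/2)/6² = 51/16 kN·m
Superposition: M = Σ M_i = 15 kN·m ≈ 15.000000 kN·m

M(3) = 15 kN·m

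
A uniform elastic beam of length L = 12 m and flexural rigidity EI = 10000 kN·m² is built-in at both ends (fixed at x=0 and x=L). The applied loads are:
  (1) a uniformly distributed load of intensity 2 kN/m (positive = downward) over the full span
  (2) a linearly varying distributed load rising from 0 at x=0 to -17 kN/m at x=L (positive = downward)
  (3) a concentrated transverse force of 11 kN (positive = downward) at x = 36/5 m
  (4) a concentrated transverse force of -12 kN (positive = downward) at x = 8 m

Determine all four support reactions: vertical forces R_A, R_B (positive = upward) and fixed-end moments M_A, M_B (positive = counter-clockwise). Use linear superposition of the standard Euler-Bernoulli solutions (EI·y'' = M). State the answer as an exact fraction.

R_A = -20069/1125 kN, M_A = -20848/375 kN·m, R_B = -68806/1125 kN, M_B = 37772/375 kN·m

Load 1 — uniform load w=2 kN/m over full span:
  R_A = wL/2 = 2·12/2 = 12 kN
  M_A = wL²/12 = 2·12²/12 = 24 kN·m
  R_B = wL/2 = 2·12/2 = 12 kN
  M_B = -wL²/12 = -2·12²/12 = -24 kN·m
Load 2 — triangular load w₀=-17 kN/m (0→w₀ over full span):
  R_A = 3w₀L/20 = 3·(-17)·12/20 = -153/5 kN
  M_A = w₀L²/30 = (-17)·12²/30 = -408/5 kN·m
  R_B = 7w₀L/20 = 7·(-17)·12/20 = -357/5 kN
  M_B = -w₀L²/20 = -(-17)·12²/20 = 612/5 kN·m
Load 3 — point force P=11 kN at a=36/5 m (b=L-a=24/5):
  R_A = Pb²(3a+b)/L³ = 11·(24/5)²·(3·(36/5)+(24/5))/12³ = 484/125 kN
  M_A = Pab²/L² = 11·(36/5)·(24/5)²/12² = 1584/125 kN·m
  R_B = Pa²(a+3b)/L³ = 11·(36/5)²·((36/5)+3·(24/5))/12³ = 891/125 kN
  M_B = -Pa²b/L² = -11·(36/5)²·(24/5)/12² = -2376/125 kN·m
Load 4 — point force P=-12 kN at a=8 m (b=L-a=4):
  R_A = Pb²(3a+b)/L³ = (-12)·4²·(3·8+4)/12³ = -28/9 kN
  M_A = Pab²/L² = (-12)·8·4²/12² = -32/3 kN·m
  R_B = Pa²(a+3b)/L³ = (-12)·8²·(8+3·4)/12³ = -80/9 kN
  M_B = -Pa²b/L² = -(-12)·8²·4/12² = 64/3 kN·m
Superposition: R_A = -20069/1125 kN, M_A = -20848/375 kN·m, R_B = -68806/1125 kN, M_B = 37772/375 kN·m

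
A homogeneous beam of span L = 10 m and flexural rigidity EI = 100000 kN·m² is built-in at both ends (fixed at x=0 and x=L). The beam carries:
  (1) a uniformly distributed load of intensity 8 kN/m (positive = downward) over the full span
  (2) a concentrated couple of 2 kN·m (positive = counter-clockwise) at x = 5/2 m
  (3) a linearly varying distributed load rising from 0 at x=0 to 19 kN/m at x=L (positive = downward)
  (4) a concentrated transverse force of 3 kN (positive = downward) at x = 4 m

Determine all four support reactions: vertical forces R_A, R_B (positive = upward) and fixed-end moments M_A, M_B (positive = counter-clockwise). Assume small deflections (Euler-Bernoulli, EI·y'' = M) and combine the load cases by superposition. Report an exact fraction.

Load 1 — uniform load w=8 kN/m over full span:
  R_A = wL/2 = 8·10/2 = 40 kN
  M_A = wL²/12 = 8·10²/12 = 200/3 kN·m
  R_B = wL/2 = 8·10/2 = 40 kN
  M_B = -wL²/12 = -8·10²/12 = -200/3 kN·m
Load 2 — applied couple M₀=2 kN·m at a=5/2 m (b=L-a=15/2):
  R_A = 6M₀ab/L³ = 6·2·(5/2)·(15/2)/10³ = 9/40 kN
  M_A = M₀b(2a-b)/L² = 2·(15/2)·(2·(5/2)-(15/2))/10² = -3/8 kN·m
  R_B = -6M₀ab/L³ = -6·2·(5/2)·(15/2)/10³ = -9/40 kN
  M_B = M₀a(2b-a)/L² = 2·(5/2)·(2·(15/2)-(5/2))/10² = 5/8 kN·m
Load 3 — triangular load w₀=19 kN/m (0→w₀ over full span):
  R_A = 3w₀L/20 = 3·19·10/20 = 57/2 kN
  M_A = w₀L²/30 = 19·10²/30 = 190/3 kN·m
  R_B = 7w₀L/20 = 7·19·10/20 = 133/2 kN
  M_B = -w₀L²/20 = -19·10²/20 = -95 kN·m
Load 4 — point force P=3 kN at a=4 m (b=L-a=6):
  R_A = Pb²(3a+b)/L³ = 3·6²·(3·4+6)/10³ = 243/125 kN
  M_A = Pab²/L² = 3·4·6²/10² = 108/25 kN·m
  R_B = Pa²(a+3b)/L³ = 3·4²·(4+3·6)/10³ = 132/125 kN
  M_B = -Pa²b/L² = -3·4²·6/10² = -72/25 kN·m
Superposition: R_A = 70669/1000 kN, M_A = 26789/200 kN·m, R_B = 107331/1000 kN, M_B = -98353/600 kN·m

R_A = 70669/1000 kN, M_A = 26789/200 kN·m, R_B = 107331/1000 kN, M_B = -98353/600 kN·m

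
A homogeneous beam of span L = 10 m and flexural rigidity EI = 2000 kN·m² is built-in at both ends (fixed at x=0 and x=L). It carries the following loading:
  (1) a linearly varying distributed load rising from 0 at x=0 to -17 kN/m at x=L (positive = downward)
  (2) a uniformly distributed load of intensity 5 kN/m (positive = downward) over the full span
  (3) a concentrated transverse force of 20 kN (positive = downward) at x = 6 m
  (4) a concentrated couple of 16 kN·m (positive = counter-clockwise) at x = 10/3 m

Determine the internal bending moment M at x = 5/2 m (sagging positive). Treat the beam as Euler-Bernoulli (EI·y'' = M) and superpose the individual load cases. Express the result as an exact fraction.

Load 1 — triangular load w₀=-17 kN/m (0→w₀ over full span):
  M_1 = 3w₀Lx/20 - w₀L²/30 - w₀x³/(6L) = 3·(-17)·10·(5/2)/20 - (-17)·10²/30 - (-17)·(5/2)³/(6·10) = -85/32 kN·m
Load 2 — uniform load w=5 kN/m over full span:
  M_2 = wLx/2 - wL²/12 - wx²/2 = 5·10·(5/2)/2 - 5·10²/12 - 5·(5/2)²/2 = 125/24 kN·m
Load 3 — point force P=20 kN at a=6 m (b=L-a=4):
  M_3 = Pb²(3a+b)x/L³ - Pab²/L²  [x≤a] = 20·4²·(3·6+4)·(5/2)/10³ - 20·6·4²/10² = -8/5 kN·m
Load 4 — applied couple M₀=16 kN·m at a=10/3 m (b=L-a=20/3):
  M_4 = R_Ax - M_A  [x≤a] with R_A=32/15, M_A=0 = (32/15)·(5/2) - 0 = 16/3 kN·m
Superposition: M = Σ M_i = 3017/480 kN·m ≈ 6.285417 kN·m

M(5/2) = 3017/480 kN·m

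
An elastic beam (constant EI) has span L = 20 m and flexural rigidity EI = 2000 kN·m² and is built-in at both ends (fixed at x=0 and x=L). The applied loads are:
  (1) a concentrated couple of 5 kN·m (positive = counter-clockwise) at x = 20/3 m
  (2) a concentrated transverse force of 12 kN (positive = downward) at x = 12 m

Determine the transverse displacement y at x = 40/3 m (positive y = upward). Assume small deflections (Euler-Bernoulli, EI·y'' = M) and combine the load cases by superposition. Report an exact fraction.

Load 1 — applied couple M₀=5 kN·m at a=20/3 m (b=L-a=40/3):
  y_1 = (R_Ax³/6 - M_Ax²/2 - M₀(x-a)²/2)/EI  [x>a] with R_A=1/3, M_A=0 = ((1/3)·(40/3)³/6 - 0·(40/3)²/2 - 5·((40/3)-(20/3))²/2)/2000 = 5/486 m
Load 2 — point force P=12 kN at a=12 m (b=L-a=8):
  y_2 = -Pa²(L-x)²(3bL-(3b+a)(L-x))/(6L³EI)  [x>a] = -12·12²·(20-(40/3))²·(3·8·20-(3·8+12)·(20-(40/3)))/(6·20³·2000) = -24/125 m
Superposition: y = Σ y_i = -11039/60750 m ≈ -0.181712 m

y(40/3) = -11039/60750 m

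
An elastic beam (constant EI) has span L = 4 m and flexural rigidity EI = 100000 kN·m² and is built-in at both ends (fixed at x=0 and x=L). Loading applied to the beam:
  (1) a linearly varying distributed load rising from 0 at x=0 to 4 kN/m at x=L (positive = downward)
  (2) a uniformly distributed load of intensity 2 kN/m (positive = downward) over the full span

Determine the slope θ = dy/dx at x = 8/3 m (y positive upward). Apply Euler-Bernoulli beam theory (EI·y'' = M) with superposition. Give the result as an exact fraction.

Load 1 — triangular load w₀=4 kN/m (0→w₀ over full span):
  θ_1 = -w₀(2x(L-x)(L-2x)(x+2L)+x²(L-x)²)/(120LEI) = -4·(2·(8/3)·(4-(8/3))·(4-2·(8/3))·((8/3)+2·4)+(8/3)²·(4-(8/3))²)/(120·4·100000) = 28/3796875 rad
Load 2 — uniform load w=2 kN/m over full span:
  θ_2 = -wx(L-x)(L-2x)/(12EI) = -2·(8/3)·(4-(8/3))·(4-2·(8/3))/(12·100000) = 2/253125 rad
Superposition: θ = Σ θ_i = 58/3796875 rad ≈ 0.000015 rad

θ(8/3) = 58/3796875 rad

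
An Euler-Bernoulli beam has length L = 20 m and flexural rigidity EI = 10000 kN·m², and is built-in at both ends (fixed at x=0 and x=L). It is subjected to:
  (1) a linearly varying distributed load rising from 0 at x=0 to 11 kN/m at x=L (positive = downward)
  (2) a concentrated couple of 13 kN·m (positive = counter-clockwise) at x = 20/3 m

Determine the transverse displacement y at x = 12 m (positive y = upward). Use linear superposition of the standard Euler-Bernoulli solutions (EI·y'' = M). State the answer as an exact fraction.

y(12) = -29978/140625 m

Load 1 — triangular load w₀=11 kN/m (0→w₀ over full span):
  y_1 = -w₀x²(L-x)²(x+2L)/(120LEI) = -11·12²·(20-12)²·(12+2·20)/(120·20·10000) = -3432/15625 m
Load 2 — applied couple M₀=13 kN·m at a=20/3 m (b=L-a=40/3):
  y_2 = (R_Ax³/6 - M_Ax²/2 - M₀(x-a)²/2)/EI  [x>a] with R_A=13/15, M_A=0 = ((13/15)·12³/6 - 0·12²/2 - 13·(12-(20/3))²/2)/10000 = 182/28125 m
Superposition: y = Σ y_i = -29978/140625 m ≈ -0.213177 m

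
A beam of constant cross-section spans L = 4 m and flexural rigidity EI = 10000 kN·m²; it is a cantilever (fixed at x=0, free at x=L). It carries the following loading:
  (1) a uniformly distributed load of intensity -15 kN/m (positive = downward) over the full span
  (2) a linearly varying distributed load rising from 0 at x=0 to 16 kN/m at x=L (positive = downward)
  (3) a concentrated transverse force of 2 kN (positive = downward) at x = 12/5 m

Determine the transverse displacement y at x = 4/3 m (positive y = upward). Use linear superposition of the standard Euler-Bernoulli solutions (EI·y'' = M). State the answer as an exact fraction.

Load 1 — uniform load w=-15 kN/m over full span:
  y_1 = -wx²(x²-4Lx+6L²)/(24EI) = -(-15)·(4/3)²·((4/3)²-4·4·(4/3)+6·4²)/(24·10000) = 86/10125 m
Load 2 — triangular load w₀=16 kN/m (0→w₀ over full span):
  y_2 = (w₀Lx³/12-w₀L²x²/6-w₀x⁵/(120L))/EI = (16·4·(4/3)³/12-16·4²·(4/3)²/6-16·(4/3)⁵/(120·4))/10000 = -14432/2278125 m
Load 3 — point force P=2 kN at a=12/5 m (b=L-a=8/5):
  y_3 = -Px²(3a-x)/(6EI)  [x≤a] = -2·(4/3)²·(3·(12/5)-(4/3))/(6·10000) = -88/253125 m
Superposition: y = Σ y_i = 4126/2278125 m ≈ 0.001811 m

y(4/3) = 4126/2278125 m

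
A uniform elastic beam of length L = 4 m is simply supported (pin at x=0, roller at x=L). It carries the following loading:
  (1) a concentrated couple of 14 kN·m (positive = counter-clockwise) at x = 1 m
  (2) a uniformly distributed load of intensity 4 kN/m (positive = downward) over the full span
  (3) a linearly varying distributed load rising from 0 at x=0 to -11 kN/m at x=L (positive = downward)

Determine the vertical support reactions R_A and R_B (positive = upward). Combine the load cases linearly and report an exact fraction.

Load 1 — applied couple M₀=14 kN·m at a=1 m (b=L-a=3):
  R_A = M₀/L = 14/4 = 7/2 kN
  R_B = -M₀/L = -14/4 = -7/2 kN
Load 2 — uniform load w=4 kN/m over full span:
  R_A = wL/2 = 4·4/2 = 8 kN
  R_B = wL/2 = 4·4/2 = 8 kN
Load 3 — triangular load w₀=-11 kN/m (0→w₀ over full span):
  R_A = w₀L/6 = (-11)·4/6 = -22/3 kN
  R_B = w₀L/3 = (-11)·4/3 = -44/3 kN
Superposition: R_A = 25/6 kN, R_B = -61/6 kN

R_A = 25/6 kN, R_B = -61/6 kN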